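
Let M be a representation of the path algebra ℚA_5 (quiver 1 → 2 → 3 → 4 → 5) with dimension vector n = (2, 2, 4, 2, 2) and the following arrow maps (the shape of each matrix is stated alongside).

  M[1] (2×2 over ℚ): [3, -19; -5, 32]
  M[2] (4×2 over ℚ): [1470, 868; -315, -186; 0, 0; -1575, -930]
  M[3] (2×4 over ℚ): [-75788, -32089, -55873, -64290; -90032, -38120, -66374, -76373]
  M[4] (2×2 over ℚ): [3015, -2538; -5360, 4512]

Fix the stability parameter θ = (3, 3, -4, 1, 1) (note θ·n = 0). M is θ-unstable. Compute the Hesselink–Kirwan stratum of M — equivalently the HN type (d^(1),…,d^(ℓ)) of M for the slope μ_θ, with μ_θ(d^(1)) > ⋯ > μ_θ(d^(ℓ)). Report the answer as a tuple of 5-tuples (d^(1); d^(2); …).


Interval decomposition of M: I[1,2], I[1,5], I[3,3]^2, I[3,4], I[5,5].
HN type (ℓ=4): μ^(1)=3; μ^(2)=1; μ^(3)=2/3; μ^(4)=-4

((1, 1, 0, 0, 0); (0, 0, 0, 2, 2); (1, 1, 1, 0, 0); (0, 0, 3, 0, 0))


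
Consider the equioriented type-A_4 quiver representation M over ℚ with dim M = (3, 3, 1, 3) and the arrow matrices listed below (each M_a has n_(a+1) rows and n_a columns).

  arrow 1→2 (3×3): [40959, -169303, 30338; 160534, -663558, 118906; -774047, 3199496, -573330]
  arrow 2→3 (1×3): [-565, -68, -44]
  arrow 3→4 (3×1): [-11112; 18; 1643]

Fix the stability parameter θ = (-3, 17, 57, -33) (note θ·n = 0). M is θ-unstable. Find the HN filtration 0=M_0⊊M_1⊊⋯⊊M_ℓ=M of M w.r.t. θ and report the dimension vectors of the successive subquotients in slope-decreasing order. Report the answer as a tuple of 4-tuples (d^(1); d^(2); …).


Barcode: M ≅ I[1,2]^2, I[1,4], I[4,4]^2. HN layers by μ_θ (4 steps, strictly decreasing):
  μ^(1)=17; μ^(2)=41/3; μ^(3)=-3; μ^(4)=-33

((0, 2, 0, 0); (0, 1, 1, 1); (3, 0, 0, 0); (0, 0, 0, 2))


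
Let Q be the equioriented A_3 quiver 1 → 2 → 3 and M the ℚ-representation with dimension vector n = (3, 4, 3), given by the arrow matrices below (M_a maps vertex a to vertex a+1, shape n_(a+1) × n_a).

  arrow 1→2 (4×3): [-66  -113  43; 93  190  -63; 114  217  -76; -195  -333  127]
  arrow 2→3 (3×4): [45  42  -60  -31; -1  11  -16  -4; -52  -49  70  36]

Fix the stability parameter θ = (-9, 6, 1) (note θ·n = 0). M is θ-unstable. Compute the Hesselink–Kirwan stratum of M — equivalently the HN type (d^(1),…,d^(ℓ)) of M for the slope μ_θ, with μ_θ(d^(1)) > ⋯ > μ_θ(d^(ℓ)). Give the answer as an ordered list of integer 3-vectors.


Via rank(M_{q-1}∘⋯∘M_p): M ≅ I[1,3]^3, I[2,2].
μ_θ-semistable layers: μ^(1)=6; μ^(2)=7/2; μ^(3)=-9

((0, 1, 0); (0, 3, 3); (3, 0, 0))


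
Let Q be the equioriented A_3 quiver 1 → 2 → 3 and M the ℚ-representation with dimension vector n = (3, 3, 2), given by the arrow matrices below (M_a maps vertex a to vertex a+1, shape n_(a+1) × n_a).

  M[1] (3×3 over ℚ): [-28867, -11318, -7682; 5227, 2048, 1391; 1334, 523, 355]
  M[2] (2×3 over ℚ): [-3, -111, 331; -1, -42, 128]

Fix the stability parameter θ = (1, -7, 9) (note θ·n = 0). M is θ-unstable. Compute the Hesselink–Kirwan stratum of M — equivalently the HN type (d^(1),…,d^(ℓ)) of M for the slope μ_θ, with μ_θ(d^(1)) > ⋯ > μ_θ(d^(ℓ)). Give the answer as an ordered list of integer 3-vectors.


Barcode: M ≅ I[1,2], I[1,3]^2. HN layers by μ_θ (2 steps, strictly decreasing):
  μ^(1)=9; μ^(2)=-3

((0, 0, 2); (3, 3, 0))


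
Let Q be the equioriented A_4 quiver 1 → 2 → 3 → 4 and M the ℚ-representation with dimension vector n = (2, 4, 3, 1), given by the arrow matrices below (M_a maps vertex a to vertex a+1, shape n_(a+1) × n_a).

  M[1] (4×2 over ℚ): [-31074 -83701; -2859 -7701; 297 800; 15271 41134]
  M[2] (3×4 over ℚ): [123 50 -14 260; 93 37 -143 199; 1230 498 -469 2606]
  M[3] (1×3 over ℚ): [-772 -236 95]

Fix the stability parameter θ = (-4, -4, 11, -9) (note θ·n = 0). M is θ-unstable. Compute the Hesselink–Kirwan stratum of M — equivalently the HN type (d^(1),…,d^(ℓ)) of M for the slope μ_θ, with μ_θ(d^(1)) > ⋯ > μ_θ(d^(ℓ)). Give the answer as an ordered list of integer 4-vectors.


Interval decomposition of M: I[1,3], I[1,4], I[2,2], I[2,3].
HN type (ℓ=3): μ^(1)=11; μ^(2)=1; μ^(3)=-4

((0, 0, 2, 0); (0, 0, 1, 1); (2, 4, 0, 0))


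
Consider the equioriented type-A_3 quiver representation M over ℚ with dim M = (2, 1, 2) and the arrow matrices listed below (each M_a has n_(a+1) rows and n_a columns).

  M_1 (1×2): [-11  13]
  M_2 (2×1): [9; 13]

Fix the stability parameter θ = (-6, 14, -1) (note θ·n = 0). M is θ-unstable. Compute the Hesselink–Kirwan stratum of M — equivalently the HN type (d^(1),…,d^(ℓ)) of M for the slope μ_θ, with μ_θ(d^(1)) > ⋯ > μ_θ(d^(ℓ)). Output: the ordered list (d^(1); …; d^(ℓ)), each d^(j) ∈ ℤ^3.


Via rank(M_{q-1}∘⋯∘M_p): M ≅ I[1,1], I[1,3], I[3,3].
μ_θ-semistable layers: μ^(1)=13/2; μ^(2)=-1; μ^(3)=-6

((0, 1, 1); (0, 0, 1); (2, 0, 0))


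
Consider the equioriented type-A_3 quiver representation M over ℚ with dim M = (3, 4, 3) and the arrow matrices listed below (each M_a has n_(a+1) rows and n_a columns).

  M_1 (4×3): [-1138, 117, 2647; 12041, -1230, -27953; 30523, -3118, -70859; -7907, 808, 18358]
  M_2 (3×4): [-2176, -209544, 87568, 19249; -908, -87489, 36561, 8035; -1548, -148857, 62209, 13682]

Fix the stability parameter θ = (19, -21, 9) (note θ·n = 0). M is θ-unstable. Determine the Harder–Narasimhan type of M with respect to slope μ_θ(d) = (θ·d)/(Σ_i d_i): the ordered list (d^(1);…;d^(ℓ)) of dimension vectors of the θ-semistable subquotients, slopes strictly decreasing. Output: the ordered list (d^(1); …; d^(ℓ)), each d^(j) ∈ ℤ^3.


Interval decomposition of M: I[1,2], I[1,3]^2, I[2,2], I[3,3].
HN type (ℓ=3): μ^(1)=9; μ^(2)=-1; μ^(3)=-21

((0, 0, 3); (3, 3, 0); (0, 1, 0))


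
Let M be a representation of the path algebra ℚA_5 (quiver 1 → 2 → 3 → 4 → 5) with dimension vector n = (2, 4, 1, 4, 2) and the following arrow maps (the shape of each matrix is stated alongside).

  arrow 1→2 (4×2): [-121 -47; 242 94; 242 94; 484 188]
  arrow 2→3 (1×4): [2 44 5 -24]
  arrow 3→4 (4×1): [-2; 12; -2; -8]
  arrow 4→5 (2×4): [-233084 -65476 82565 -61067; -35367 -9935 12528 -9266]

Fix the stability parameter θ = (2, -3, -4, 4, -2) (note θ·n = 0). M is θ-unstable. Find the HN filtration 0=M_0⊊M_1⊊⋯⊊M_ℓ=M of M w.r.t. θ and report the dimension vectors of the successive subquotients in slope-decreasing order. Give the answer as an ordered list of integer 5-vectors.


Interval decomposition of M: I[1,1], I[1,2], I[2,2]^2, I[2,5], I[4,4]^2, I[4,5].
HN type (ℓ=6): μ^(1)=4; μ^(2)=2; μ^(3)=1; μ^(4)=-1/2; μ^(5)=-3; μ^(6)=-7/2

((0, 0, 0, 2, 0); (1, 0, 0, 0, 0); (0, 0, 0, 2, 2); (1, 1, 0, 0, 0); (0, 2, 0, 0, 0); (0, 1, 1, 0, 0))


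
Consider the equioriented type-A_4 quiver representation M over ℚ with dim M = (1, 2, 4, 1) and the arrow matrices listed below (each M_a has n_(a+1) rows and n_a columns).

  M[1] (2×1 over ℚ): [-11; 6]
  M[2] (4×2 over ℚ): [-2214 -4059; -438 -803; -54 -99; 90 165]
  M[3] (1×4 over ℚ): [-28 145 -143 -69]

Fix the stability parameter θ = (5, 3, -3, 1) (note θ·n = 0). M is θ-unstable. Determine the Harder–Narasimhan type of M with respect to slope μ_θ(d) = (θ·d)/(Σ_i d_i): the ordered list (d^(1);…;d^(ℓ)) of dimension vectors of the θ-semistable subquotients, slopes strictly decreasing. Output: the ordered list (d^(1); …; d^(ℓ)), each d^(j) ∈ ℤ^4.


Via rank(M_{q-1}∘⋯∘M_p): M ≅ I[1,2], I[2,4], I[3,3]^3.
μ_θ-semistable layers: μ^(1)=4; μ^(2)=1; μ^(3)=0; μ^(4)=-3

((1, 1, 0, 0); (0, 0, 0, 1); (0, 1, 1, 0); (0, 0, 3, 0))


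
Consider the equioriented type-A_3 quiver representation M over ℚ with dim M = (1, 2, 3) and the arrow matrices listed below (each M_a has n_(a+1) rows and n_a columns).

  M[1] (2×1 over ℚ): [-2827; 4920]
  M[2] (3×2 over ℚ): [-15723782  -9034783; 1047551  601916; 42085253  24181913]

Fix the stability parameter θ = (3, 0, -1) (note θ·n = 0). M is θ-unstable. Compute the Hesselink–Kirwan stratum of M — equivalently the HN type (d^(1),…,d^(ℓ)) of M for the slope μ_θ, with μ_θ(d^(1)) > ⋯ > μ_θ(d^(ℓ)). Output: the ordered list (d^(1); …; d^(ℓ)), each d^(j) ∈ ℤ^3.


Interval decomposition of M: I[1,3], I[2,3], I[3,3].
HN type (ℓ=3): μ^(1)=2/3; μ^(2)=-1/2; μ^(3)=-1

((1, 1, 1); (0, 1, 1); (0, 0, 1))


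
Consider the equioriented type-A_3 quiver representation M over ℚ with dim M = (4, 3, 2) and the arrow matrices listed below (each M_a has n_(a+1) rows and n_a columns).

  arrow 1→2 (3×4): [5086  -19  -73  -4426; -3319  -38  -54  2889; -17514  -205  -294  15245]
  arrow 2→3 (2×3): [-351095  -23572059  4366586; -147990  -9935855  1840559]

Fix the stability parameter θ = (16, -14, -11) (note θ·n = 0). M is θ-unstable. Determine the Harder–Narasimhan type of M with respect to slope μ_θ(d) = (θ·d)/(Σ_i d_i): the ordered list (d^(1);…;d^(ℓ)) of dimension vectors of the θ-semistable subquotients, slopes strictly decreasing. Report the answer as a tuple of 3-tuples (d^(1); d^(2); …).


Via rank(M_{q-1}∘⋯∘M_p): M ≅ I[1,1], I[1,2], I[1,3]^2.
μ_θ-semistable layers: μ^(1)=16; μ^(2)=1; μ^(3)=-3

((1, 0, 0); (1, 1, 0); (2, 2, 2))


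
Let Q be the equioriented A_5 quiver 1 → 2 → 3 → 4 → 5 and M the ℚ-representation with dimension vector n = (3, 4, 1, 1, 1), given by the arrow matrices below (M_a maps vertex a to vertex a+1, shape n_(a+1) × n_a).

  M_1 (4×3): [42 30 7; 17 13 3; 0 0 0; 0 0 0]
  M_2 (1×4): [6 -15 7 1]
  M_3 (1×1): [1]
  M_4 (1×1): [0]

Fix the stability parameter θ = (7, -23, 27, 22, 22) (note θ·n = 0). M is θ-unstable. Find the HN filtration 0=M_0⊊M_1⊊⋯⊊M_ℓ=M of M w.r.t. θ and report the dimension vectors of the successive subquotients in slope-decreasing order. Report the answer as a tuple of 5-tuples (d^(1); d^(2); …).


Interval decomposition of M: I[1,1], I[1,2], I[1,4], I[2,2]^2, I[5,5].
HN type (ℓ=5): μ^(1)=49/2; μ^(2)=22; μ^(3)=7; μ^(4)=-8; μ^(5)=-23

((0, 0, 1, 1, 0); (0, 0, 0, 0, 1); (1, 0, 0, 0, 0); (2, 2, 0, 0, 0); (0, 2, 0, 0, 0))


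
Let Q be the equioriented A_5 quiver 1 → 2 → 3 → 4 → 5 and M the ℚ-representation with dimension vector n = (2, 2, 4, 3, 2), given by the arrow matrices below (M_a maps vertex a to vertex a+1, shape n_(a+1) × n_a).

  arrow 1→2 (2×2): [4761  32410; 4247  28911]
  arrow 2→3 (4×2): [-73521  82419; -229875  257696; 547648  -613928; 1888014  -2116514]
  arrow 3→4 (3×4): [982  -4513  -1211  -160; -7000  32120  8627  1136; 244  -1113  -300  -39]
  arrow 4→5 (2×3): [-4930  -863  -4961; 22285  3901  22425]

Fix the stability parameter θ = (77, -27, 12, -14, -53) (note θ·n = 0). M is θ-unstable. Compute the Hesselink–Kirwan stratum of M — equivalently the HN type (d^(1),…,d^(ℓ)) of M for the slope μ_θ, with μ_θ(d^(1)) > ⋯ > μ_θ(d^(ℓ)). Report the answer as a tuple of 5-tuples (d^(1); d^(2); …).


Barcode: M ≅ I[1,3], I[1,5], I[3,4], I[3,5]. HN layers by μ_θ (3 steps, strictly decreasing):
  μ^(1)=62/3; μ^(2)=-1; μ^(3)=-55/3

((1, 1, 1, 0, 0); (1, 1, 2, 2, 1); (0, 0, 1, 1, 1))


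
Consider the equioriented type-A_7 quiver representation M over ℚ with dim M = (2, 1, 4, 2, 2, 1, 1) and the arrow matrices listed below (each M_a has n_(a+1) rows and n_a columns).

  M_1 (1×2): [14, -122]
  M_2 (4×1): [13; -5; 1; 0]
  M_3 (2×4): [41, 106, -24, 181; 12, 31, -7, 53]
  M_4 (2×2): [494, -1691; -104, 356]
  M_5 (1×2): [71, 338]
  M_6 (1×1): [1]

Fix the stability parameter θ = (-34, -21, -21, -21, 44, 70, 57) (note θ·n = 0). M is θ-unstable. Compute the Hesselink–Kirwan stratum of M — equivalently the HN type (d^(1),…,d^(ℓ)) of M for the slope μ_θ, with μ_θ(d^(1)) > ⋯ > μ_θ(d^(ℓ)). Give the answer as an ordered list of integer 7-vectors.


Interval decomposition of M: I[1,1], I[1,7], I[3,3]^2, I[3,4], I[5,5].
HN type (ℓ=4): μ^(1)=127/2; μ^(2)=44; μ^(3)=-21; μ^(4)=-34

((0, 0, 0, 0, 0, 1, 1); (0, 0, 0, 0, 2, 0, 0); (0, 1, 4, 2, 0, 0, 0); (2, 0, 0, 0, 0, 0, 0))


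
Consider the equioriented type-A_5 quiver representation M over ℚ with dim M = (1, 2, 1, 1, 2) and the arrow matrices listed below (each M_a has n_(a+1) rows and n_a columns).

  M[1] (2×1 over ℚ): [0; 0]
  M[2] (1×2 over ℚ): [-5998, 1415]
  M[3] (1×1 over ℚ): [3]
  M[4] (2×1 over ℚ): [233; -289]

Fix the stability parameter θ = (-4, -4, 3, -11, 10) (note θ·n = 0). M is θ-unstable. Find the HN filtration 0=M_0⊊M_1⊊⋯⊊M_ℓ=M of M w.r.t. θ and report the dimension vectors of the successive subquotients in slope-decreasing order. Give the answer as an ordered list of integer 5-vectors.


Barcode: M ≅ I[1,1], I[2,2], I[2,5], I[5,5]. HN layers by μ_θ (2 steps, strictly decreasing):
  μ^(1)=10; μ^(2)=-4

((0, 0, 0, 0, 2); (1, 2, 1, 1, 0))


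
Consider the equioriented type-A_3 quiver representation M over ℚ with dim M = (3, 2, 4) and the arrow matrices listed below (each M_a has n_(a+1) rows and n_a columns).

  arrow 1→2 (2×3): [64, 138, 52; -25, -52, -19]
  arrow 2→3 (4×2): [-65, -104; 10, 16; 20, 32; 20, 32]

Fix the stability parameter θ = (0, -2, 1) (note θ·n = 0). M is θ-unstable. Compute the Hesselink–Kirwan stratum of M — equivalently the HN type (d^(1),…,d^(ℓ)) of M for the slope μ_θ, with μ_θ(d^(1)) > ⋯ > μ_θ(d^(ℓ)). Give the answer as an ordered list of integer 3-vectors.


Barcode: M ≅ I[1,1], I[1,2], I[1,3], I[3,3]^3. HN layers by μ_θ (3 steps, strictly decreasing):
  μ^(1)=1; μ^(2)=0; μ^(3)=-1

((0, 0, 4); (1, 0, 0); (2, 2, 0))


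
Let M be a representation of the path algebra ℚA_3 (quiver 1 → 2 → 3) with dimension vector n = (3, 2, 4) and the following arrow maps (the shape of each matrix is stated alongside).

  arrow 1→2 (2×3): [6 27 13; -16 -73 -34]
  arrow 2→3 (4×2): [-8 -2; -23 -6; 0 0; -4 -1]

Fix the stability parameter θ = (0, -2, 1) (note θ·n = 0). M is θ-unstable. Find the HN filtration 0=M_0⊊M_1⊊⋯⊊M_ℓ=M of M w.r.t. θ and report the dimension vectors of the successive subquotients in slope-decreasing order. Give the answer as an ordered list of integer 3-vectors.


Interval decomposition of M: I[1,1], I[1,3]^2, I[3,3]^2.
HN type (ℓ=3): μ^(1)=1; μ^(2)=0; μ^(3)=-1

((0, 0, 4); (1, 0, 0); (2, 2, 0))


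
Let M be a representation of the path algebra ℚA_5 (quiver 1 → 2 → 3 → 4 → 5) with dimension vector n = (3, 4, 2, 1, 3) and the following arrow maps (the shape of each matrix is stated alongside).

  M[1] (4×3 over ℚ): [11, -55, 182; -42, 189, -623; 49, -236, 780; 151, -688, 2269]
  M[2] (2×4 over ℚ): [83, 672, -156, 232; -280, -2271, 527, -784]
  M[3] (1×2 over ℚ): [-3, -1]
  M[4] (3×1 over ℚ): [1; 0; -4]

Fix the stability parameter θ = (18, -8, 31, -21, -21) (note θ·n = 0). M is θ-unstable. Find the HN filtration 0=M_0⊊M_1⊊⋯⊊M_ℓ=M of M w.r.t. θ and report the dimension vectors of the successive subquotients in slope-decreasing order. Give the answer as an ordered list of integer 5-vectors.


Interval decomposition of M: I[1,2], I[1,3], I[1,5], I[2,2], I[5,5]^2.
HN type (ℓ=5): μ^(1)=31; μ^(2)=5; μ^(3)=-1/5; μ^(4)=-8; μ^(5)=-21

((0, 0, 1, 0, 0); (2, 2, 0, 0, 0); (1, 1, 1, 1, 1); (0, 1, 0, 0, 0); (0, 0, 0, 0, 2))


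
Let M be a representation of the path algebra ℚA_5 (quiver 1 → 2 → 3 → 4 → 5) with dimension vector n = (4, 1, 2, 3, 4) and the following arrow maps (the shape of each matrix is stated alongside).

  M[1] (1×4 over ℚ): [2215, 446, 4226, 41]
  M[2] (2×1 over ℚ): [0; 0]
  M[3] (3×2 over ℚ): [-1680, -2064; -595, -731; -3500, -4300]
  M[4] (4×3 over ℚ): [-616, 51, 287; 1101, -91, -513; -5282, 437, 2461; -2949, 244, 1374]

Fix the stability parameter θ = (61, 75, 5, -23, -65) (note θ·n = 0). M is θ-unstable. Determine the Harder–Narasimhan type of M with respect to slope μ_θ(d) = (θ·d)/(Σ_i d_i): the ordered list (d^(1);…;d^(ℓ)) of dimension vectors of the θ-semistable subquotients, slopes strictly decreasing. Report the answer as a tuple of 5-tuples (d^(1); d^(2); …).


Barcode: M ≅ I[1,1]^3, I[1,2], I[3,3], I[3,5], I[4,4], I[4,5], I[5,5]^2. HN layers by μ_θ (7 steps, strictly decreasing):
  μ^(1)=75; μ^(2)=61; μ^(3)=5; μ^(4)=-23; μ^(5)=-83/3; μ^(6)=-44; μ^(7)=-65

((0, 1, 0, 0, 0); (4, 0, 0, 0, 0); (0, 0, 1, 0, 0); (0, 0, 0, 1, 0); (0, 0, 1, 1, 1); (0, 0, 0, 1, 1); (0, 0, 0, 0, 2))


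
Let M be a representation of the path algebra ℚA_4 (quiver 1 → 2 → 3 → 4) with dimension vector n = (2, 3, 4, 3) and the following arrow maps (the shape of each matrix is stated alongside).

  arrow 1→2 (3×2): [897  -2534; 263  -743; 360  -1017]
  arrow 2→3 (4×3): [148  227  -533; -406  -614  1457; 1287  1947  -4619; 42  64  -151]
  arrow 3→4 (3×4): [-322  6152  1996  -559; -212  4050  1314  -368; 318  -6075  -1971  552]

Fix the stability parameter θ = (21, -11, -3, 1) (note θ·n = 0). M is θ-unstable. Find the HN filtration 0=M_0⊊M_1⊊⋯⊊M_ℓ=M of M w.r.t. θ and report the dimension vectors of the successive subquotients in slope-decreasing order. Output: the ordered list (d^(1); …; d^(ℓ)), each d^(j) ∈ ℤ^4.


Interval decomposition of M: I[1,4]^2, I[2,3], I[3,3], I[4,4].
HN type (ℓ=4): μ^(1)=2; μ^(2)=1; μ^(3)=-3; μ^(4)=-11

((2, 2, 2, 2); (0, 0, 0, 1); (0, 0, 2, 0); (0, 1, 0, 0))


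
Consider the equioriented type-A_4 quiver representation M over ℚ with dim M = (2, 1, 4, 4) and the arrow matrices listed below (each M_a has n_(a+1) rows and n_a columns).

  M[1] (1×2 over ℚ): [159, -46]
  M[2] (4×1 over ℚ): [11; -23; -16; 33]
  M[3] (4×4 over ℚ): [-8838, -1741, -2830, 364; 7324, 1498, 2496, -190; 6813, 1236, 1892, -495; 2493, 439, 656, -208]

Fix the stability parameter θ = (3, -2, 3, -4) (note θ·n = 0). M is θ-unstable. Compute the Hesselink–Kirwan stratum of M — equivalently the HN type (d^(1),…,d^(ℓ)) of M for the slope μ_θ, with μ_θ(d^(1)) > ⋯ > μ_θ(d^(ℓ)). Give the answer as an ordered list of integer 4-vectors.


Barcode: M ≅ I[1,1], I[1,4], I[3,3], I[3,4]^2, I[4,4]. HN layers by μ_θ (4 steps, strictly decreasing):
  μ^(1)=3; μ^(2)=0; μ^(3)=-1/2; μ^(4)=-4

((1, 0, 1, 0); (1, 1, 1, 1); (0, 0, 2, 2); (0, 0, 0, 1))


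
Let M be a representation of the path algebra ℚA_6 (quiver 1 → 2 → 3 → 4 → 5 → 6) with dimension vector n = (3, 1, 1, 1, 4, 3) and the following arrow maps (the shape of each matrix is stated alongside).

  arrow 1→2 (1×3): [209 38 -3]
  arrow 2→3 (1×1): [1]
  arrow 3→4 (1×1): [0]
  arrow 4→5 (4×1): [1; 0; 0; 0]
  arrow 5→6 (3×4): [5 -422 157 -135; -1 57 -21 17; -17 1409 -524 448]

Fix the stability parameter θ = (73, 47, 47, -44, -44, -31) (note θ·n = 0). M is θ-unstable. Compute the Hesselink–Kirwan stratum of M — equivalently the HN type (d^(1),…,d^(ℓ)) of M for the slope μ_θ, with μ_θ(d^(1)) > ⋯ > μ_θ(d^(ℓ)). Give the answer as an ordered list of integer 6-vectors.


Barcode: M ≅ I[1,1]^2, I[1,3], I[4,6], I[5,5], I[5,6]^2. HN layers by μ_θ (4 steps, strictly decreasing):
  μ^(1)=73; μ^(2)=167/3; μ^(3)=-31; μ^(4)=-44

((2, 0, 0, 0, 0, 0); (1, 1, 1, 0, 0, 0); (0, 0, 0, 0, 0, 3); (0, 0, 0, 1, 4, 0))


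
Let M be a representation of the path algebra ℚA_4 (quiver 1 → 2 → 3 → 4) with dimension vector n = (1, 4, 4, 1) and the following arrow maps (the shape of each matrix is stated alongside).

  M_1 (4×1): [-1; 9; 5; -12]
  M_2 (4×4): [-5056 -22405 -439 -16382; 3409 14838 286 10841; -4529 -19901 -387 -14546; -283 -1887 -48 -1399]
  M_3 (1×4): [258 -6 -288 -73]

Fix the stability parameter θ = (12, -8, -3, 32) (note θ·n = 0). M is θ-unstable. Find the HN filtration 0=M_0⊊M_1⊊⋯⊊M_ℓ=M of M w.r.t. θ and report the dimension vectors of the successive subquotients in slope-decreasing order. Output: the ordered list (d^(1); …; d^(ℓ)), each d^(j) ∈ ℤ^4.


Barcode: M ≅ I[1,4], I[2,3]^3. HN layers by μ_θ (4 steps, strictly decreasing):
  μ^(1)=32; μ^(2)=1/3; μ^(3)=-3; μ^(4)=-8

((0, 0, 0, 1); (1, 1, 1, 0); (0, 0, 3, 0); (0, 3, 0, 0))


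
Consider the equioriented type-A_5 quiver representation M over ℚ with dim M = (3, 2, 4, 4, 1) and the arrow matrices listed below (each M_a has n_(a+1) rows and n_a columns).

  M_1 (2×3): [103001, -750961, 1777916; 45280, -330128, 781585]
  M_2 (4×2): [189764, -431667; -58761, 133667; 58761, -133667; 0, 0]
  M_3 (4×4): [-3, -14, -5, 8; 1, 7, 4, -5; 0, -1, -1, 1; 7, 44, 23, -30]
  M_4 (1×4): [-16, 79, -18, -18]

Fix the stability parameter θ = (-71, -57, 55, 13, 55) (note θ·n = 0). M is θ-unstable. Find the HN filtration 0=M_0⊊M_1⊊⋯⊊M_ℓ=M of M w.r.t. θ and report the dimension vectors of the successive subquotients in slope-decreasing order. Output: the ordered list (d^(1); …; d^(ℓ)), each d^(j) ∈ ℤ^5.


Via rank(M_{q-1}∘⋯∘M_p): M ≅ I[1,1], I[1,3], I[1,5], I[3,3], I[3,4], I[4,4]^2.
μ_θ-semistable layers: μ^(1)=55; μ^(2)=34; μ^(3)=13; μ^(4)=-57; μ^(5)=-71

((0, 0, 2, 0, 1); (0, 0, 2, 2, 0); (0, 0, 0, 2, 0); (0, 2, 0, 0, 0); (3, 0, 0, 0, 0))


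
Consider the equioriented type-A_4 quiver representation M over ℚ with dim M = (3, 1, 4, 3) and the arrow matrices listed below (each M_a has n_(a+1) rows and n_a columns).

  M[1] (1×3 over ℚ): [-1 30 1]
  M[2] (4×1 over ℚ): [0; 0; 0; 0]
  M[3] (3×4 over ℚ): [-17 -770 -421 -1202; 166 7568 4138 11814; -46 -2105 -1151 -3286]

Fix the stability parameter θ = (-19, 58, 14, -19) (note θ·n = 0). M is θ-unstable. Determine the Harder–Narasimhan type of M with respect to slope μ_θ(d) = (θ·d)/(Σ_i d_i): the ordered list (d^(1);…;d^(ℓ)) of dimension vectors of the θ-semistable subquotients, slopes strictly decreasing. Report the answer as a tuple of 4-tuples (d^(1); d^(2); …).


Via rank(M_{q-1}∘⋯∘M_p): M ≅ I[1,1]^2, I[1,2], I[3,3], I[3,4]^3.
μ_θ-semistable layers: μ^(1)=58; μ^(2)=14; μ^(3)=-5/2; μ^(4)=-19

((0, 1, 0, 0); (0, 0, 1, 0); (0, 0, 3, 3); (3, 0, 0, 0))


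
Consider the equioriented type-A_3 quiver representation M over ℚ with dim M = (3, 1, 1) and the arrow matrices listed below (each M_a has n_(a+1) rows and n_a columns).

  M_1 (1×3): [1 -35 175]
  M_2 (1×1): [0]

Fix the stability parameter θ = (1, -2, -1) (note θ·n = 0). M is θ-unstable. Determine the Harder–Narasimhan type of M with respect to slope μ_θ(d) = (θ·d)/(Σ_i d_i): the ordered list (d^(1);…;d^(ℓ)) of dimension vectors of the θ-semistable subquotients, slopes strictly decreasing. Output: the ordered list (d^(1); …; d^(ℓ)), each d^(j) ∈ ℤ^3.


Via rank(M_{q-1}∘⋯∘M_p): M ≅ I[1,1]^2, I[1,2], I[3,3].
μ_θ-semistable layers: μ^(1)=1; μ^(2)=-1/2; μ^(3)=-1

((2, 0, 0); (1, 1, 0); (0, 0, 1))


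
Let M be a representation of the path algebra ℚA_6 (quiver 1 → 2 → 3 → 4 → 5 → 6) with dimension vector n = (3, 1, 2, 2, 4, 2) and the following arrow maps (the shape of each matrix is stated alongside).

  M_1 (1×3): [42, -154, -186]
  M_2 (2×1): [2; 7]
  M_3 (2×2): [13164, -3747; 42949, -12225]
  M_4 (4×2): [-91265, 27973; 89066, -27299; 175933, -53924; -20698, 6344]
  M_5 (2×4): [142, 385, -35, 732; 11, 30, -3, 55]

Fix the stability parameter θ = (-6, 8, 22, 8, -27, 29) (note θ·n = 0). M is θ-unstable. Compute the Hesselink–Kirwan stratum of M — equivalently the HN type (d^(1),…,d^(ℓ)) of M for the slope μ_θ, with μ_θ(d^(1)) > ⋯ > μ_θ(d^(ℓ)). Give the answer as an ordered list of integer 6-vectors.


Barcode: M ≅ I[1,1]^2, I[1,6], I[3,6], I[5,5]^2. HN layers by μ_θ (5 steps, strictly decreasing):
  μ^(1)=29; μ^(2)=11/4; μ^(3)=1; μ^(4)=-6; μ^(5)=-27

((0, 0, 0, 0, 0, 2); (0, 1, 1, 1, 1, 0); (0, 0, 1, 1, 1, 0); (3, 0, 0, 0, 0, 0); (0, 0, 0, 0, 2, 0))


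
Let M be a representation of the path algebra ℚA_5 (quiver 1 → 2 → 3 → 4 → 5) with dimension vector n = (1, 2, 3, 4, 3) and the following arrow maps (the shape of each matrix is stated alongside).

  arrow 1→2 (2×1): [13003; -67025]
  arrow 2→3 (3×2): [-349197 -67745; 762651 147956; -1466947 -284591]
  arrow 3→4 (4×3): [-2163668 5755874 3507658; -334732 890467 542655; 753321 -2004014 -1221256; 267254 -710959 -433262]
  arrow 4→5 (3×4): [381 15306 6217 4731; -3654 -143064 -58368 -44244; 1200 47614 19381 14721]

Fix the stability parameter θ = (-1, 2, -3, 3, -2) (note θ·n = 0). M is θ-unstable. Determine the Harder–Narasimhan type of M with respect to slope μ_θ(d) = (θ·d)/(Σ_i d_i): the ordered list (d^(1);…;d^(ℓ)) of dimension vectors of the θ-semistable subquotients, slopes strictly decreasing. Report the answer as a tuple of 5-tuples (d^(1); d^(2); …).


Via rank(M_{q-1}∘⋯∘M_p): M ≅ I[1,5], I[2,5], I[3,4], I[4,4], I[5,5].
μ_θ-semistable layers: μ^(1)=3; μ^(2)=1/2; μ^(3)=-1/2; μ^(4)=-1; μ^(5)=-2; μ^(6)=-3

((0, 0, 0, 2, 0); (0, 0, 0, 2, 2); (0, 2, 2, 0, 0); (1, 0, 0, 0, 0); (0, 0, 0, 0, 1); (0, 0, 1, 0, 0))


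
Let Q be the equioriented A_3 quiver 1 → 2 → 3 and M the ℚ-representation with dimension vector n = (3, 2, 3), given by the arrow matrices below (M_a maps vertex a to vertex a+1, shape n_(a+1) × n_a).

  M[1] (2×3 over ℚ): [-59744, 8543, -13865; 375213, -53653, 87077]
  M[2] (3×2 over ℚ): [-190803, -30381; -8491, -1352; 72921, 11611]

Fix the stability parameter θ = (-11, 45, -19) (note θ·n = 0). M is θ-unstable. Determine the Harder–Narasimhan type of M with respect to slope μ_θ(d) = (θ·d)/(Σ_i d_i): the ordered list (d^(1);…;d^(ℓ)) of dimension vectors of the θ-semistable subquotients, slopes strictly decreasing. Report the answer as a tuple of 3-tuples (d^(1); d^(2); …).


Interval decomposition of M: I[1,1], I[1,3]^2, I[3,3].
HN type (ℓ=3): μ^(1)=13; μ^(2)=-11; μ^(3)=-19

((0, 2, 2); (3, 0, 0); (0, 0, 1))


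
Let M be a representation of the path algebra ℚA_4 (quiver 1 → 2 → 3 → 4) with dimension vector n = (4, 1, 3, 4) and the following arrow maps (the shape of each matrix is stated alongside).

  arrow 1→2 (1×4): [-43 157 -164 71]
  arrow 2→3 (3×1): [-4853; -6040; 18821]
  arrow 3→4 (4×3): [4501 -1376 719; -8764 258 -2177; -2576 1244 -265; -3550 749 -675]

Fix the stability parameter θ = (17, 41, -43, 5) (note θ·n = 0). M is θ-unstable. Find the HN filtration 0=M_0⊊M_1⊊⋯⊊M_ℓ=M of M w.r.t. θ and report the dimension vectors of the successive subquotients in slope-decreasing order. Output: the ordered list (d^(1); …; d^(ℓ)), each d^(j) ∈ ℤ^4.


Interval decomposition of M: I[1,1]^3, I[1,4], I[3,4]^2, I[4,4].
HN type (ℓ=3): μ^(1)=17; μ^(2)=5; μ^(3)=-43

((3, 0, 0, 0); (1, 1, 1, 4); (0, 0, 2, 0))


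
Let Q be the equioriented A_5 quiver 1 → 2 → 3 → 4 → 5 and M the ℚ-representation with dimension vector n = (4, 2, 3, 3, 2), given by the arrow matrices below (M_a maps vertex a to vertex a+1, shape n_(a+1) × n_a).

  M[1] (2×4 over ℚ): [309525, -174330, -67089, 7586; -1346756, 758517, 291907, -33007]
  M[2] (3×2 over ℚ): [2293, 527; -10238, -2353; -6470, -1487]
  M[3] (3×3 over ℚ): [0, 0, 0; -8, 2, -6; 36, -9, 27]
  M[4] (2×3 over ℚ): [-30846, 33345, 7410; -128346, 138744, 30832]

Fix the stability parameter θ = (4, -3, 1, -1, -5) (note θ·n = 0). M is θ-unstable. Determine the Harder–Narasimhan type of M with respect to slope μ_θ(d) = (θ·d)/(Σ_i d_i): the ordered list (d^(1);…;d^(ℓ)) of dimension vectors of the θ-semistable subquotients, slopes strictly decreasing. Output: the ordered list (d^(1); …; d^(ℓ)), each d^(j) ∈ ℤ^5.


Barcode: M ≅ I[1,1]^2, I[1,3]^2, I[3,4], I[4,5]^2. HN layers by μ_θ (5 steps, strictly decreasing):
  μ^(1)=4; μ^(2)=1; μ^(3)=1/2; μ^(4)=0; μ^(5)=-3

((2, 0, 0, 0, 0); (0, 0, 2, 0, 0); (2, 2, 0, 0, 0); (0, 0, 1, 1, 0); (0, 0, 0, 2, 2))


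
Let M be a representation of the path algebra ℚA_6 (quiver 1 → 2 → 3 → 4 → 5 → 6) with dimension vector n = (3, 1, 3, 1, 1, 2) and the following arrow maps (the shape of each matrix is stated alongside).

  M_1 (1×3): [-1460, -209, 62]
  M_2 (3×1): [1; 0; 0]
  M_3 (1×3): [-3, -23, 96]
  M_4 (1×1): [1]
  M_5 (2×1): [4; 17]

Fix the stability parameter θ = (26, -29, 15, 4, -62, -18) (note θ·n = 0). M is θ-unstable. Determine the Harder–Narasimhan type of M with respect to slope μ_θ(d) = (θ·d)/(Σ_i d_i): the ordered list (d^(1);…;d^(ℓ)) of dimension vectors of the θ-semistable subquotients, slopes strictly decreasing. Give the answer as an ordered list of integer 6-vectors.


Barcode: M ≅ I[1,1]^2, I[1,6], I[3,3]^2, I[6,6]. HN layers by μ_θ (4 steps, strictly decreasing):
  μ^(1)=26; μ^(2)=15; μ^(3)=-32/3; μ^(4)=-18

((2, 0, 0, 0, 0, 0); (0, 0, 2, 0, 0, 0); (1, 1, 1, 1, 1, 1); (0, 0, 0, 0, 0, 1))


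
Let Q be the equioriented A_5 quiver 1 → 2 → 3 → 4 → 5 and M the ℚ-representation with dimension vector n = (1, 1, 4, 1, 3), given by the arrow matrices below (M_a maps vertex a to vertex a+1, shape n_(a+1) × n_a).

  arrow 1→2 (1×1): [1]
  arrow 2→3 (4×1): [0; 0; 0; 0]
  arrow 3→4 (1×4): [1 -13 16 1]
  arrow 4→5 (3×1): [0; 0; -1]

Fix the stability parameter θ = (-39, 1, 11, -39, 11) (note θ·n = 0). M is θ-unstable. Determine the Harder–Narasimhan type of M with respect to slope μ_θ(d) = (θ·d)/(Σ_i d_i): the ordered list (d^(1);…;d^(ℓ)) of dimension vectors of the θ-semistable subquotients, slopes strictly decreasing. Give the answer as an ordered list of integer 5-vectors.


Barcode: M ≅ I[1,2], I[3,3]^3, I[3,5], I[5,5]^2. HN layers by μ_θ (4 steps, strictly decreasing):
  μ^(1)=11; μ^(2)=1; μ^(3)=-14; μ^(4)=-39

((0, 0, 3, 0, 3); (0, 1, 0, 0, 0); (0, 0, 1, 1, 0); (1, 0, 0, 0, 0))


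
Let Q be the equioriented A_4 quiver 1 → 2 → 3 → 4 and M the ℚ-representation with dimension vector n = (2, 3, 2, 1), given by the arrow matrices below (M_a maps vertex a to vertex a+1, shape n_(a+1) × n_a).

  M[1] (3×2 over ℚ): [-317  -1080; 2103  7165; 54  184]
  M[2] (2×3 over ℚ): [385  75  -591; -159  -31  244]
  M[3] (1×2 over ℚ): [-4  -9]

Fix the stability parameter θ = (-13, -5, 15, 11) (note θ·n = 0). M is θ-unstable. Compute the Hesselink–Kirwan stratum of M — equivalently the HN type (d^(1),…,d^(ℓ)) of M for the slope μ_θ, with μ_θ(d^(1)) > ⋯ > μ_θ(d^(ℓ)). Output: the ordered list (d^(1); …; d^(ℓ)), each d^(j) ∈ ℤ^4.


Barcode: M ≅ I[1,2], I[1,4], I[2,3]. HN layers by μ_θ (4 steps, strictly decreasing):
  μ^(1)=15; μ^(2)=13; μ^(3)=-5; μ^(4)=-13

((0, 0, 1, 0); (0, 0, 1, 1); (0, 3, 0, 0); (2, 0, 0, 0))


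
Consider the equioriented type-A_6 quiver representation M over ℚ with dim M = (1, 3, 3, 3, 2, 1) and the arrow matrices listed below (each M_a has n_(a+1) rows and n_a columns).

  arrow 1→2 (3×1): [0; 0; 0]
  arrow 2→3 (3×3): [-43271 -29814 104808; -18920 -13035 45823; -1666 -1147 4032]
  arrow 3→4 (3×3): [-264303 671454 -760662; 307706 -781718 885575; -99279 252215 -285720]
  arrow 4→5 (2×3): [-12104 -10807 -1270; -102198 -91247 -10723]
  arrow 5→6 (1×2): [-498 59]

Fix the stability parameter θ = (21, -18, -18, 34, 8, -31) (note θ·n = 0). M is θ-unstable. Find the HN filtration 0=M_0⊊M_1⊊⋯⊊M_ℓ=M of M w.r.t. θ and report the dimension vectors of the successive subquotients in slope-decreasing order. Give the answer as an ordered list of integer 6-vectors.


Interval decomposition of M: I[1,1], I[2,4], I[2,5], I[2,6].
HN type (ℓ=4): μ^(1)=34; μ^(2)=21; μ^(3)=11/3; μ^(4)=-18

((0, 0, 0, 1, 0, 0); (1, 0, 0, 1, 1, 0); (0, 0, 0, 1, 1, 1); (0, 3, 3, 0, 0, 0))


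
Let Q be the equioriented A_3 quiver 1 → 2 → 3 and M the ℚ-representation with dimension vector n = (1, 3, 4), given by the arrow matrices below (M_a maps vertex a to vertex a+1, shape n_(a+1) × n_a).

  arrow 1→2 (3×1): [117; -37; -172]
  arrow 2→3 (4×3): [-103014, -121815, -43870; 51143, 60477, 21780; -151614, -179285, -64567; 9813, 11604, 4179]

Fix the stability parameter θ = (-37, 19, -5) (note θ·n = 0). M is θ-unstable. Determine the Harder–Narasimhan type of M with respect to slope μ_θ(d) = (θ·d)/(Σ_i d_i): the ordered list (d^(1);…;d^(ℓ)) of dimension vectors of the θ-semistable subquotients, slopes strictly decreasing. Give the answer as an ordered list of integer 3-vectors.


Barcode: M ≅ I[1,3], I[2,3]^2, I[3,3]. HN layers by μ_θ (3 steps, strictly decreasing):
  μ^(1)=7; μ^(2)=-5; μ^(3)=-37

((0, 3, 3); (0, 0, 1); (1, 0, 0))


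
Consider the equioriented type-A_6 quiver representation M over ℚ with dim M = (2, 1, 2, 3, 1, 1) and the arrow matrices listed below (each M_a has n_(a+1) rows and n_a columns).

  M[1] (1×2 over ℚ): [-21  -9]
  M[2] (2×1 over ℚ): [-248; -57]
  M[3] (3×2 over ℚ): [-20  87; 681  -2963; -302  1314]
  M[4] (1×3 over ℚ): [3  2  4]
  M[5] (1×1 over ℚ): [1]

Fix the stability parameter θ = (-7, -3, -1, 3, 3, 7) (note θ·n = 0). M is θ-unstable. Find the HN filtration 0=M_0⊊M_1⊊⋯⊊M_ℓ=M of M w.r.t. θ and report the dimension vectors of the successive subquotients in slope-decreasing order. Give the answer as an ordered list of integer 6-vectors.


Via rank(M_{q-1}∘⋯∘M_p): M ≅ I[1,1], I[1,6], I[3,4], I[4,4].
μ_θ-semistable layers: μ^(1)=7; μ^(2)=3; μ^(3)=-1; μ^(4)=-3; μ^(5)=-7

((0, 0, 0, 0, 0, 1); (0, 0, 0, 3, 1, 0); (0, 0, 2, 0, 0, 0); (0, 1, 0, 0, 0, 0); (2, 0, 0, 0, 0, 0))


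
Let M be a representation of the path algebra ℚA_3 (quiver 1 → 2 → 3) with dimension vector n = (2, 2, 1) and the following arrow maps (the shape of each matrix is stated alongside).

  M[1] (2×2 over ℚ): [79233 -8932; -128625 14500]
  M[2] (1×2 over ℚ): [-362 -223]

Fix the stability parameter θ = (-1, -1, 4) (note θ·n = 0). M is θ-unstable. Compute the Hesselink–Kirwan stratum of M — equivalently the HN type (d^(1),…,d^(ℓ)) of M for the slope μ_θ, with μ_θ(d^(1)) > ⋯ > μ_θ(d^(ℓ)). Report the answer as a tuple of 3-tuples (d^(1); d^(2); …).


Interval decomposition of M: I[1,1], I[1,3], I[2,2].
HN type (ℓ=2): μ^(1)=4; μ^(2)=-1

((0, 0, 1); (2, 2, 0))


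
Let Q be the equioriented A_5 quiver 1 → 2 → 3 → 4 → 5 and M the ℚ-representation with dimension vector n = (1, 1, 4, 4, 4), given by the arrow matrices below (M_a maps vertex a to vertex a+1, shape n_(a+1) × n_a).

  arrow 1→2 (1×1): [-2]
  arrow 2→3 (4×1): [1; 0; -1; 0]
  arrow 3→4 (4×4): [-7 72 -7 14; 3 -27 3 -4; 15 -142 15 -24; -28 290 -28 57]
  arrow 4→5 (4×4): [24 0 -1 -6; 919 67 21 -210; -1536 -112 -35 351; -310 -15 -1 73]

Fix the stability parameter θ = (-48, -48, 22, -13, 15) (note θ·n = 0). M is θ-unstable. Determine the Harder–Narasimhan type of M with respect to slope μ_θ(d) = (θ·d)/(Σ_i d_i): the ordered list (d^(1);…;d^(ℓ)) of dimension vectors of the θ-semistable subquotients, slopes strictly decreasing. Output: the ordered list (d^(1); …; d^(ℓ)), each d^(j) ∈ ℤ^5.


Via rank(M_{q-1}∘⋯∘M_p): M ≅ I[1,3], I[3,5]^3, I[4,5].
μ_θ-semistable layers: μ^(1)=22; μ^(2)=15; μ^(3)=9/2; μ^(4)=-13; μ^(5)=-48

((0, 0, 1, 0, 0); (0, 0, 0, 0, 4); (0, 0, 3, 3, 0); (0, 0, 0, 1, 0); (1, 1, 0, 0, 0))


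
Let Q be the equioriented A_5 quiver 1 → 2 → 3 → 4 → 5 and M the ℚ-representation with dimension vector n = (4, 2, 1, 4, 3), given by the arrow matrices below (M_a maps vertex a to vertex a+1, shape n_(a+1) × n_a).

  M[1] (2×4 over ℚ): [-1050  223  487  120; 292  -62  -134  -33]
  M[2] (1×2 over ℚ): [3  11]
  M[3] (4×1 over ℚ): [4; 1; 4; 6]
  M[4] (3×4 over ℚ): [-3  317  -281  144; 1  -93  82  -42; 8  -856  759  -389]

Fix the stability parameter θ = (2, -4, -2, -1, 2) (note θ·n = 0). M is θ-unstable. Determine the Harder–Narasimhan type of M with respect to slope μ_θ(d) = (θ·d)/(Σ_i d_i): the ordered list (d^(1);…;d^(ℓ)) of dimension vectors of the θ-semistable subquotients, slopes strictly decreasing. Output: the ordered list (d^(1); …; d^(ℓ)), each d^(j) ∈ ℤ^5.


Interval decomposition of M: I[1,1]^2, I[1,2], I[1,5], I[4,4], I[4,5]^2.
HN type (ℓ=3): μ^(1)=2; μ^(2)=-1; μ^(3)=-4/3

((2, 0, 0, 0, 3); (1, 1, 0, 4, 0); (1, 1, 1, 0, 0))


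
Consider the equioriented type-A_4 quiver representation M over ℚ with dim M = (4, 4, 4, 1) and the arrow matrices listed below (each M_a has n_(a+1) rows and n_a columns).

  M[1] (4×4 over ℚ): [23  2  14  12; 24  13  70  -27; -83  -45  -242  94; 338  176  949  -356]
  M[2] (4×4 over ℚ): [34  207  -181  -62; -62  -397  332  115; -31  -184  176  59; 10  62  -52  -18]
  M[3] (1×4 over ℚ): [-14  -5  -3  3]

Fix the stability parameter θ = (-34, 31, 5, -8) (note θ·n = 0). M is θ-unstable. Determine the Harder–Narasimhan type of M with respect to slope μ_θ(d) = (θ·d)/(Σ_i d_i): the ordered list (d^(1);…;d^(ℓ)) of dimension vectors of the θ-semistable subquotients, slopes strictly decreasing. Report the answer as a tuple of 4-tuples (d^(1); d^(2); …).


Interval decomposition of M: I[1,3]^3, I[1,4].
HN type (ℓ=3): μ^(1)=18; μ^(2)=28/3; μ^(3)=-34

((0, 3, 3, 0); (0, 1, 1, 1); (4, 0, 0, 0))


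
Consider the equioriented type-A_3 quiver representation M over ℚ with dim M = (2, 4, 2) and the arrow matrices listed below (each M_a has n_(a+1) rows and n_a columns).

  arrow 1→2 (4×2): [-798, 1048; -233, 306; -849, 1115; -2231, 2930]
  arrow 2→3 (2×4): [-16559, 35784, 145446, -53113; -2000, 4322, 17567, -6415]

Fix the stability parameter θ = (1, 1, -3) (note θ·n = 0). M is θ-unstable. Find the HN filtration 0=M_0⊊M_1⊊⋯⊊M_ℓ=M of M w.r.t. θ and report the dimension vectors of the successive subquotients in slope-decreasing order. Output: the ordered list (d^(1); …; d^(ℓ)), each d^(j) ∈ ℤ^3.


Via rank(M_{q-1}∘⋯∘M_p): M ≅ I[1,3]^2, I[2,2]^2.
μ_θ-semistable layers: μ^(1)=1; μ^(2)=-1/3

((0, 2, 0); (2, 2, 2))


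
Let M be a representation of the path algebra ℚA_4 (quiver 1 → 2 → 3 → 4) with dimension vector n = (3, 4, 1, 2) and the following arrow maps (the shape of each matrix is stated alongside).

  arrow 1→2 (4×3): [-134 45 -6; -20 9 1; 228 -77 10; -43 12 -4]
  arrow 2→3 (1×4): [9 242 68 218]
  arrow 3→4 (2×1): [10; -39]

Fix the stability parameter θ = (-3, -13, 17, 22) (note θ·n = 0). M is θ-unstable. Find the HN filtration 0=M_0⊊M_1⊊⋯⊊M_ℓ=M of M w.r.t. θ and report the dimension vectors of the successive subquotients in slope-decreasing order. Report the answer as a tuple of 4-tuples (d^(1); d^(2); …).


Via rank(M_{q-1}∘⋯∘M_p): M ≅ I[1,2]^2, I[1,4], I[2,2], I[4,4].
μ_θ-semistable layers: μ^(1)=22; μ^(2)=17; μ^(3)=-8; μ^(4)=-13

((0, 0, 0, 2); (0, 0, 1, 0); (3, 3, 0, 0); (0, 1, 0, 0))


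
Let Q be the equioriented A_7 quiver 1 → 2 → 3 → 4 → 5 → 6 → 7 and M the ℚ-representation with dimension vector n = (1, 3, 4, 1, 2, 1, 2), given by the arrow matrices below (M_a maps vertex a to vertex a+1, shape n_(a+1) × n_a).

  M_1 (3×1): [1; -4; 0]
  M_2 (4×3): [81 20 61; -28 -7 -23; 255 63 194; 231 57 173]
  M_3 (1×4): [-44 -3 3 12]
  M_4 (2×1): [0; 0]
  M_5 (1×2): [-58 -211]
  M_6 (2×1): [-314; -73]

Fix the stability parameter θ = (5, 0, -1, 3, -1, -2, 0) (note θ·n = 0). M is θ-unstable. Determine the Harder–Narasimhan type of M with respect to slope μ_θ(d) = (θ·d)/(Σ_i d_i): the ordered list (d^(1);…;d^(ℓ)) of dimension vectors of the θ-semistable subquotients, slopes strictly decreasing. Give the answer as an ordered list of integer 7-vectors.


Barcode: M ≅ I[1,4], I[2,3]^2, I[3,3], I[5,5], I[5,7], I[7,7]. HN layers by μ_θ (6 steps, strictly decreasing):
  μ^(1)=3; μ^(2)=4/3; μ^(3)=0; μ^(4)=-1/2; μ^(5)=-1; μ^(6)=-3/2

((0, 0, 0, 1, 0, 0, 0); (1, 1, 1, 0, 0, 0, 0); (0, 0, 0, 0, 0, 0, 2); (0, 2, 2, 0, 0, 0, 0); (0, 0, 1, 0, 1, 0, 0); (0, 0, 0, 0, 1, 1, 0))


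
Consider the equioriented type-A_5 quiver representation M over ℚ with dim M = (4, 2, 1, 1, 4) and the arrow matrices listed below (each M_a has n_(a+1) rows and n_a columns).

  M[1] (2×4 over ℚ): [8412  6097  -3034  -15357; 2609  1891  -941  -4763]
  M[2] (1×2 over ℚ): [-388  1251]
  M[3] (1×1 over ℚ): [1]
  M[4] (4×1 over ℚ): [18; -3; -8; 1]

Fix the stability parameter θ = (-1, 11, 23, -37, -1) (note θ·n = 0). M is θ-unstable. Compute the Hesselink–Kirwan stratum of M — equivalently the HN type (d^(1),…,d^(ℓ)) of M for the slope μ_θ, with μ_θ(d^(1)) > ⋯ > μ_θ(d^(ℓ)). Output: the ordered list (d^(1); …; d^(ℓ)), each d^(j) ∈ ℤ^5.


Interval decomposition of M: I[1,1]^2, I[1,2], I[1,5], I[5,5]^3.
HN type (ℓ=2): μ^(1)=11; μ^(2)=-1

((0, 1, 0, 0, 0); (4, 1, 1, 1, 4))
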